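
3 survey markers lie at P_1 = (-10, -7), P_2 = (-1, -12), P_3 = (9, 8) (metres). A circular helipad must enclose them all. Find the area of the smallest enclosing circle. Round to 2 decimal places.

461.11

Side lengths²: P_1P_2² = 106, P_1P_3² = 586, P_2P_3² = 500.
Since P_1P_3² = 586 < 500 + 106 = 606, the triangle is acute, so the smallest enclosing circle is the circumcircle.
Circumcentre = (-4/23, 2/23), r² = 77645/529.
Area = π·r² = π·77645/529 ≈ 461.11.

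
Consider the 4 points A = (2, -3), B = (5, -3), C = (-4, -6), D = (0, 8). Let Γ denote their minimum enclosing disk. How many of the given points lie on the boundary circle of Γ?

3

The minimum enclosing circle of a finite set is fixed by two of the points (as a diameter) or three (as a circumcircle).
The minimum enclosing circle is determined by three boundary points: B, C, D.
Their circumcentre is (-24/19, 15/19) with r² = 19345/361.
The farthest remaining point A is at distance² 9028/361 ≤ 19345/361.
The points at distance exactly r from the centre are B, C, D — 3 points.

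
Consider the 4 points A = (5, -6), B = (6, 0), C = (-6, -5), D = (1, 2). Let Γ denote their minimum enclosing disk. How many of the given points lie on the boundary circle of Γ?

2

The farthest pair is B–C with squared distance 169. The circle on this segment as diameter has centre (0, -2.5) and r² = 169/4 = 42.25.
Check A: distance² to centre = 37.25 ≤ 42.25, so it lies inside.
All remaining points lie in this disk, and no smaller disk contains both endpoints, so this is the minimum enclosing circle.
The points at distance exactly r from the centre are B, C — 2 points.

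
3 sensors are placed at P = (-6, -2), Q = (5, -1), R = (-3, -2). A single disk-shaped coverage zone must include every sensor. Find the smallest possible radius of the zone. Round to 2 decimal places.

Side lengths²: PQ² = 122, PR² = 9, QR² = 65.
Since PQ² = 122 ≥ 65 + 9 = 74, the angle opposite PQ is not acute, so the smallest enclosing circle has PQ as diameter.
Centre = midpoint of PQ = (-0.5, -1.5), r² = 122/4 = 30.5.
r = √(30.5) ≈ 5.52.

5.52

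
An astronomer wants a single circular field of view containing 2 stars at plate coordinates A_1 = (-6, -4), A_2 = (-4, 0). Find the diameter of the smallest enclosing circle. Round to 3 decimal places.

4.472

The smallest circle enclosing two points has them as diameter endpoints.
Centre = midpoint = (-5, -2); r² = |A_1A_2|²/4 = 20/4 = 5.
Diameter = 2r = 2√5 ≈ 4.472.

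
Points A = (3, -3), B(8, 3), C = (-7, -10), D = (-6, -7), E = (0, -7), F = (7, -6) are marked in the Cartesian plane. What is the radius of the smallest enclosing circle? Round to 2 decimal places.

The farthest pair is B–C with squared distance 394. The circle on this segment as diameter has centre (0.5, -3.5) and r² = 394/4 = 98.5.
Check A: distance² to centre = 6.5 ≤ 98.5, so it lies inside.
All remaining points lie in this disk, and no smaller disk contains both endpoints, so this is the minimum enclosing circle.
r = √(98.5) ≈ 9.92.

9.92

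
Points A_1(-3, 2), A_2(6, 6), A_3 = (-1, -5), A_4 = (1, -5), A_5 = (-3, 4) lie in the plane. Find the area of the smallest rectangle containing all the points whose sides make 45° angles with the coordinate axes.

117

In coordinates u = x + y, v = x − y the rectangle is axis-aligned; the map (x,y)→(u,v) scales areas by 2.
u-values: -1, 12, -6, -4, 1; range = 12 − (-6) = 18.
v-values: -5, 0, 4, 6, -7; range = 6 − (-7) = 13.
Area = (18 × 13) / 2 = 117.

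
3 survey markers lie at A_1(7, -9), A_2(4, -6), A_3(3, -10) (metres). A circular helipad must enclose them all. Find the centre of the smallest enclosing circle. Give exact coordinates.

(4.7, -8.3)

Side lengths²: A_1A_2² = 18, A_1A_3² = 17, A_2A_3² = 17.
Since A_1A_2² = 18 < 17 + 17 = 34, the triangle is acute, so the smallest enclosing circle is the circumcircle.
Circumcentre = (4.7, -8.3), r² = 5.78.
Centre = (4.7, -8.3).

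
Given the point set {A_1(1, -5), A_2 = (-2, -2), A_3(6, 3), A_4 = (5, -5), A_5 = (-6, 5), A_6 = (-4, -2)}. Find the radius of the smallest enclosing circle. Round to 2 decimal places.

By Welzl's lemma the MEC is supported by two points (diametrically opposite) or three points (on a circumcircle).
The farthest pair is A_4–A_5 with squared distance 221. The circle on this segment as diameter has centre (-0.5, 0) and r² = 221/4 = 55.25.
Check A_1: distance² to centre = 27.25 ≤ 55.25, so it lies inside.
All remaining points lie in this disk, and no smaller disk contains both endpoints, so this is the minimum enclosing circle.
r = √(55.25) ≈ 7.43.

7.43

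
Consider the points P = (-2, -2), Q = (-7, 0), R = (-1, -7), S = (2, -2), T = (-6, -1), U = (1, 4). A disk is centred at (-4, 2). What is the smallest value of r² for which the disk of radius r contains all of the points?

The required radius is the distance from (-4, 2) to the farthest point.
Squared distances: 20, 13, 90, 52, 13, 29.
Maximum is 90, attained at R.

90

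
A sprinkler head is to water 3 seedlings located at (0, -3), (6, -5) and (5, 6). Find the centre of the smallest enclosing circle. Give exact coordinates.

Call the three points A, B, C in the order given.
Side lengths²: AB² = 40, AC² = 106, BC² = 122.
Since BC² = 122 < 106 + 40 = 146, the triangle is acute, so the smallest enclosing circle is the circumcircle.
Circumcentre = (4.46875, 0.40625), r² = 31.572265625.
Centre = (4.46875, 0.40625).

(4.46875, 0.40625)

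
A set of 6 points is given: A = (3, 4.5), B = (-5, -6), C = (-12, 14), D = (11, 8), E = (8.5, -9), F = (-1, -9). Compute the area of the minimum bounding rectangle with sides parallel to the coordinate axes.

529

x ranges over [-12, 11], width 23.
y ranges over [-9, 14], height 23.
Area = 23 × 23 = 529.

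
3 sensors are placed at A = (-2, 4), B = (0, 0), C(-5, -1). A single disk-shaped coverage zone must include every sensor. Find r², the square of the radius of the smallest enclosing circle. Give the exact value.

Side lengths²: AB² = 20, AC² = 34, BC² = 26.
Since AC² = 34 < 26 + 20 = 46, the triangle is acute, so the smallest enclosing circle is the circumcircle.
Circumcentre = (-31/11, 12/11), r² = 1105/121.

1105/121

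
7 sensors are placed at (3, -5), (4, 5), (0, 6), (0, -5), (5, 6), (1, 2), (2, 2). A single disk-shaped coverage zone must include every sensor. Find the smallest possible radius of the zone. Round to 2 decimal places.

6.04

A smallest enclosing disk is always determined by at most three of the input points on its boundary.
The farthest pair is (0, -5)–(5, 6) with squared distance 146. The circle on this segment as diameter has centre (2.5, 0.5) and r² = 146/4 = 36.5.
Check (3, -5): distance² to centre = 30.5 ≤ 36.5, so it lies inside.
All remaining points lie in this disk, and no smaller disk contains both endpoints, so this is the minimum enclosing circle.
r = √(36.5) ≈ 6.04.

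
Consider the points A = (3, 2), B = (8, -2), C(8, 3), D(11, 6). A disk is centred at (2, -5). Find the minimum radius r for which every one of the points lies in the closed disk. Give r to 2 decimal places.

The required radius is the distance from (2, -5) to the farthest point.
Squared distances: 50, 45, 100, 202.
Maximum is 202, attained at D.
r = √202 ≈ 14.21.

14.21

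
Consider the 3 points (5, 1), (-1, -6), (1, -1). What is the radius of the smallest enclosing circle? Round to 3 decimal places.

Call the three points A, B, C in the order given.
Side lengths²: AB² = 85, AC² = 20, BC² = 29.
Since AB² = 85 ≥ 29 + 20 = 49, the angle opposite AB is not acute, so the smallest enclosing circle has AB as diameter.
Centre = midpoint of AB = (2, -2.5), r² = 85/4 = 21.25.
r = √(21.25) ≈ 4.610.

4.610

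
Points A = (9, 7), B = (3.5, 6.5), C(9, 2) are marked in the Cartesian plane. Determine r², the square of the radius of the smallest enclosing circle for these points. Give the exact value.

6161/484

Side lengths²: AB² = 30.5, AC² = 25, BC² = 50.5.
Since BC² = 50.5 < 30.5 + 25 = 55.5, the triangle is acute, so the smallest enclosing circle is the circumcircle.
Circumcentre = (71/11, 4.5), r² = 6161/484.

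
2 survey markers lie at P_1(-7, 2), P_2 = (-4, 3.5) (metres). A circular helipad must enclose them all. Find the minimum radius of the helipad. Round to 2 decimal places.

The smallest circle enclosing two points has them as diameter endpoints.
Centre = midpoint = (-5.5, 2.75); r² = |P_1P_2|²/4 = 11.25/4 = 2.8125.
r = √(2.8125) ≈ 1.68.

1.68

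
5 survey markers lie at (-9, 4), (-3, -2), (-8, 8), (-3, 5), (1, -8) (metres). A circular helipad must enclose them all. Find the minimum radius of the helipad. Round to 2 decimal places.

9.18

The farthest pair is (-8, 8)–(1, -8) with squared distance 337. The circle on this segment as diameter has centre (-3.5, 0) and r² = 337/4 = 84.25.
Check (-9, 4): distance² to centre = 46.25 ≤ 84.25, so it lies inside.
All remaining points lie in this disk, and no smaller disk contains both endpoints, so this is the minimum enclosing circle.
r = √(84.25) ≈ 9.18.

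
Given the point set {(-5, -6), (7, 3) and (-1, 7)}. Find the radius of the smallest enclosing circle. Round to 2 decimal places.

7.60

Call the three points A, B, C in the order given.
Side lengths²: AB² = 225, AC² = 185, BC² = 80.
Since AB² = 225 < 185 + 80 = 265, the triangle is acute, so the smallest enclosing circle is the circumcircle.
Circumcentre = (0.25, -0.5), r² = 57.8125.
r = √(57.8125) ≈ 7.60.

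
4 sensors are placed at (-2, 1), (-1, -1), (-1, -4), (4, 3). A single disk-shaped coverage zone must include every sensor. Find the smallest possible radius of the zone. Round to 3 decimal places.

4.301

The minimum enclosing circle of a finite set is fixed by two of the points (as a diameter) or three (as a circumcircle).
The farthest pair is (-1, -4)–(4, 3) with squared distance 74. The circle on this segment as diameter has centre (1.5, -0.5) and r² = 74/4 = 18.5.
Check (-2, 1): distance² to centre = 14.5 ≤ 18.5, so it lies inside.
All remaining points lie in this disk, and no smaller disk contains both endpoints, so this is the minimum enclosing circle.
r = √(18.5) ≈ 4.301.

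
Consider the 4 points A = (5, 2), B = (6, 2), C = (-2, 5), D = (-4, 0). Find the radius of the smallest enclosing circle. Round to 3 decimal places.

5.099

The minimum enclosing circle of a finite set is fixed by two of the points (as a diameter) or three (as a circumcircle).
The farthest pair is B–D with squared distance 104. The circle on this segment as diameter has centre (1, 1) and r² = 104/4 = 26.
Check A: distance² to centre = 17 ≤ 26, so it lies inside.
All remaining points lie in this disk, and no smaller disk contains both endpoints, so this is the minimum enclosing circle.
r = √26 ≈ 5.099.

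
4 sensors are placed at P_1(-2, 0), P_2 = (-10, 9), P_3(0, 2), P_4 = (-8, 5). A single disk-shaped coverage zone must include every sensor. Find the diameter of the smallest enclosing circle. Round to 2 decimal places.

12.23

A smallest enclosing disk is always determined by at most three of the input points on its boundary.
The minimum enclosing circle is determined by three boundary points: P_1, P_2, P_3.
Their circumcentre is (-177/34, 177/34) with r² = 21605/578.
The farthest remaining point P_4 is at distance² 4537/578 ≤ 21605/578.
Diameter = 2r = 2√(21605/578) ≈ 12.23.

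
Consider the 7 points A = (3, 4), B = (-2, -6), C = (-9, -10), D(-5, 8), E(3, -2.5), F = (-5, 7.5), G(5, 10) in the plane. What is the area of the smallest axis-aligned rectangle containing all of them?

280

x ranges over [-9, 5], width 14.
y ranges over [-10, 10], height 20.
Area = 14 × 20 = 280.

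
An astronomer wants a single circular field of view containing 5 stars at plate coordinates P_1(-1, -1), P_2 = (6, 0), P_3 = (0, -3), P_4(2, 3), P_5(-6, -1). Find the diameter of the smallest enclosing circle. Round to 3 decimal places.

The minimum enclosing circle of a finite set is fixed by two of the points (as a diameter) or three (as a circumcircle).
The farthest pair is P_2–P_5 with squared distance 145. The circle on this segment as diameter has centre (0, -0.5) and r² = 145/4 = 36.25.
Check P_1: distance² to centre = 1.25 ≤ 36.25, so it lies inside.
All remaining points lie in this disk, and no smaller disk contains both endpoints, so this is the minimum enclosing circle.
Diameter = 2r = 2√(36.25) ≈ 12.042.

12.042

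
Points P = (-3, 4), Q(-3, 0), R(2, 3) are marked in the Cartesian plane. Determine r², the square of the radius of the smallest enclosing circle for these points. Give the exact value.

Side lengths²: PQ² = 16, PR² = 26, QR² = 34.
Since QR² = 34 < 26 + 16 = 42, the triangle is acute, so the smallest enclosing circle is the circumcircle.
Circumcentre = (-0.8, 2), r² = 8.84.

8.84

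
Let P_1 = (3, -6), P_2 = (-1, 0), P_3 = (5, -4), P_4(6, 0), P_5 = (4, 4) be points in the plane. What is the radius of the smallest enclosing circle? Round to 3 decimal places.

5.025

The farthest pair is P_1–P_5 with squared distance 101. The circle on this segment as diameter has centre (3.5, -1) and r² = 101/4 = 25.25.
Check P_2: distance² to centre = 21.25 ≤ 25.25, so it lies inside.
All remaining points lie in this disk, and no smaller disk contains both endpoints, so this is the minimum enclosing circle.
r = √(25.25) ≈ 5.025.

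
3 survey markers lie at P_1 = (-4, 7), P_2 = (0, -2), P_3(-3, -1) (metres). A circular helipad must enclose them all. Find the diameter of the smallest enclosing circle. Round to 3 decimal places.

9.849

Side lengths²: P_1P_2² = 97, P_1P_3² = 65, P_2P_3² = 10.
Since P_1P_2² = 97 ≥ 65 + 10 = 75, the angle opposite P_1P_2 is not acute, so the smallest enclosing circle has P_1P_2 as diameter.
Centre = midpoint of P_1P_2 = (-2, 2.5), r² = 97/4 = 24.25.
Diameter = 2r = 2√(24.25) ≈ 9.849.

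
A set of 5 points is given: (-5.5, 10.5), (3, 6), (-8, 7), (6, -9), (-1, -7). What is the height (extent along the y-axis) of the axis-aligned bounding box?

max y = 10.5, min y = -9, so height = 19.5.

19.5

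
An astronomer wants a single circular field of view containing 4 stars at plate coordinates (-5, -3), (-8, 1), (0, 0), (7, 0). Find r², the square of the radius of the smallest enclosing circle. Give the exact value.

56.5

The farthest pair is (-8, 1)–(7, 0) with squared distance 226. The circle on this segment as diameter has centre (-0.5, 0.5) and r² = 226/4 = 56.5.
Check (-5, -3): distance² to centre = 32.5 ≤ 56.5, so it lies inside.
All remaining points lie in this disk, and no smaller disk contains both endpoints, so this is the minimum enclosing circle.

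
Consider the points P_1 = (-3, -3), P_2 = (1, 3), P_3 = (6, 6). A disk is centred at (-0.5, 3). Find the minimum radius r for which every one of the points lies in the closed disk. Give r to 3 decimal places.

The required radius is the distance from (-0.5, 3) to the farthest point.
Squared distances: 42.25, 2.25, 51.25.
Maximum is 51.25, attained at P_3.
r = √(51.25) ≈ 7.159.

7.159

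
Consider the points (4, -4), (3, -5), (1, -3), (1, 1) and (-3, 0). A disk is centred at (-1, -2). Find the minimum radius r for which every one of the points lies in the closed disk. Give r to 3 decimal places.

5.385

The required radius is the distance from (-1, -2) to the farthest point.
Squared distances: 29, 25, 5, 13, 8.
Maximum is 29, attained at (4, -4).
r = √29 ≈ 5.385.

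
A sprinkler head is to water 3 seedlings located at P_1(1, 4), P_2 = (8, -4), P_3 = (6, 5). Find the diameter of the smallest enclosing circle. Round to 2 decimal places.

Side lengths²: P_1P_2² = 113, P_1P_3² = 26, P_2P_3² = 85.
Since P_1P_2² = 113 ≥ 85 + 26 = 111, the angle opposite P_1P_2 is not acute, so the smallest enclosing circle has P_1P_2 as diameter.
Centre = midpoint of P_1P_2 = (4.5, 0), r² = 113/4 = 28.25.
Diameter = 2r = 2√(28.25) ≈ 10.63.

10.63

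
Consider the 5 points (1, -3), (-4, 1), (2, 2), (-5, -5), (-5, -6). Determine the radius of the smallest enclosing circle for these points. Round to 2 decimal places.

5.32

The farthest pair is (2, 2)–(-5, -6) with squared distance 113. The circle on this segment as diameter has centre (-1.5, -2) and r² = 113/4 = 28.25.
Check (1, -3): distance² to centre = 7.25 ≤ 28.25, so it lies inside.
All remaining points lie in this disk, and no smaller disk contains both endpoints, so this is the minimum enclosing circle.
r = √(28.25) ≈ 5.32.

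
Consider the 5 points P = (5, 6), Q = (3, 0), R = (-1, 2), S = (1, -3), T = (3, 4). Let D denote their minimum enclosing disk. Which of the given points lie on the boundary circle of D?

P, S

The minimum enclosing circle of a finite set is fixed by two of the points (as a diameter) or three (as a circumcircle).
The farthest pair is P–S with squared distance 97. The circle on this segment as diameter has centre (3, 1.5) and r² = 97/4 = 24.25.
Check Q: distance² to centre = 2.25 ≤ 24.25, so it lies inside.
All remaining points lie in this disk, and no smaller disk contains both endpoints, so this is the minimum enclosing circle.
The points at distance exactly r from the centre are P, S — 2 points.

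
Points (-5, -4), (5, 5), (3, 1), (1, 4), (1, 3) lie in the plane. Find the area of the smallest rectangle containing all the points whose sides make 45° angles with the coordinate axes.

47.5

In coordinates u = x + y, v = x − y the rectangle is axis-aligned; the map (x,y)→(u,v) scales areas by 2.
u-values: -9, 10, 4, 5, 4; range = 10 − (-9) = 19.
v-values: -1, 0, 2, -3, -2; range = 2 − (-3) = 5.
Area = (19 × 5) / 2 = 47.5.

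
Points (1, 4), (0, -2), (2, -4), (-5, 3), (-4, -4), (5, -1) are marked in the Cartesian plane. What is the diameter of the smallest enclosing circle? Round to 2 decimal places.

By Welzl's lemma the MEC is supported by two points (diametrically opposite) or three points (on a circumcircle).
The minimum enclosing circle is determined by three boundary points: (-5, 3), (-4, -4), (5, -1).
Their circumcentre is (-4/11, 1/11) with r² = 3625/121.
The farthest remaining point (2, -4) is at distance² 2701/121 ≤ 3625/121.
Diameter = 2r = 2√(3625/121) ≈ 10.95.

10.95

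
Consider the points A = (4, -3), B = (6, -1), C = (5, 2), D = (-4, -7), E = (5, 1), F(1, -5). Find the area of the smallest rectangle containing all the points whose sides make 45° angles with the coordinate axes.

36

In coordinates u = x + y, v = x − y the rectangle is axis-aligned; the map (x,y)→(u,v) scales areas by 2.
u-values: 1, 5, 7, -11, 6, -4; range = 7 − (-11) = 18.
v-values: 7, 7, 3, 3, 4, 6; range = 7 − 3 = 4.
Area = (18 × 4) / 2 = 36.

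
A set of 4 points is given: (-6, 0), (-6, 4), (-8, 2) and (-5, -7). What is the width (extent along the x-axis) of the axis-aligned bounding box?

max x = -5, min x = -8, so width = 3.

3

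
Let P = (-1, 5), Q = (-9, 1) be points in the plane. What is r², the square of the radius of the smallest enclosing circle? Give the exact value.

20

The smallest circle enclosing two points has them as diameter endpoints.
Centre = midpoint = (-5, 3); r² = |PQ|²/4 = 80/4 = 20.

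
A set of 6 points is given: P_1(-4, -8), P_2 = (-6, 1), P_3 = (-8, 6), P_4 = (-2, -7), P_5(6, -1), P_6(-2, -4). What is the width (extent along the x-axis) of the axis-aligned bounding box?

max x = 6, min x = -8, so width = 14.

14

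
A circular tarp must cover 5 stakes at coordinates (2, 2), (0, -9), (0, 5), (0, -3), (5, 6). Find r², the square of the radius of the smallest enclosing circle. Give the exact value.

A smallest enclosing disk is always determined by at most three of the input points on its boundary.
The farthest pair is (0, -9)–(5, 6) with squared distance 250. The circle on this segment as diameter has centre (2.5, -1.5) and r² = 250/4 = 62.5.
Check (2, 2): distance² to centre = 12.5 ≤ 62.5, so it lies inside.
All remaining points lie in this disk, and no smaller disk contains both endpoints, so this is the minimum enclosing circle.

62.5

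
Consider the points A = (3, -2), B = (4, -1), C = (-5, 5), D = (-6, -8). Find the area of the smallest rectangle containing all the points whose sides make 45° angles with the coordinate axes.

127.5

In coordinates u = x + y, v = x − y the rectangle is axis-aligned; the map (x,y)→(u,v) scales areas by 2.
u-values: 1, 3, 0, -14; range = 3 − (-14) = 17.
v-values: 5, 5, -10, 2; range = 5 − (-10) = 15.
Area = (17 × 15) / 2 = 127.5.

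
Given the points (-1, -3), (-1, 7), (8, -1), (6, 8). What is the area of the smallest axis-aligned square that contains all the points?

The bounding box has width 9 and height 11.
An axis-aligned square enclosing the set must have side ≥ max(width, height).
So the minimum side is max(9, 11) = 11.
Area = 11² = 121.

121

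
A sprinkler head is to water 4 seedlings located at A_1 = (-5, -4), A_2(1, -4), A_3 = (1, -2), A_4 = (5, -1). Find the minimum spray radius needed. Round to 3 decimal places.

5.220

By Welzl's lemma the MEC is supported by two points (diametrically opposite) or three points (on a circumcircle).
The farthest pair is A_1–A_4 with squared distance 109. The circle on this segment as diameter has centre (0, -2.5) and r² = 109/4 = 27.25.
Check A_2: distance² to centre = 3.25 ≤ 27.25, so it lies inside.
All remaining points lie in this disk, and no smaller disk contains both endpoints, so this is the minimum enclosing circle.
r = √(27.25) ≈ 5.220.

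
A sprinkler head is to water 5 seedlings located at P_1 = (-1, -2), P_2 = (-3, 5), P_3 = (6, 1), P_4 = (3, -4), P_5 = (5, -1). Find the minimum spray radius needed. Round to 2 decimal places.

5.45

A smallest enclosing disk is always determined by at most three of the input points on its boundary.
The minimum enclosing circle is determined by three boundary points: P_2, P_3, P_4.
Their circumcentre is (21/38, 33/38) with r² = 21437/722.
The farthest remaining point P_5 is at distance² 16801/722 ≤ 21437/722.
r = √(21437/722) ≈ 5.45.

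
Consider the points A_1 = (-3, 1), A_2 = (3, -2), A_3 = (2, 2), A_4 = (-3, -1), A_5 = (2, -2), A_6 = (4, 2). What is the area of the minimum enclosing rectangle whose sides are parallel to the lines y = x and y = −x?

45

In coordinates u = x + y, v = x − y the rectangle is axis-aligned; the map (x,y)→(u,v) scales areas by 2.
u-values: -2, 1, 4, -4, 0, 6; range = 6 − (-4) = 10.
v-values: -4, 5, 0, -2, 4, 2; range = 5 − (-4) = 9.
Area = (10 × 9) / 2 = 45.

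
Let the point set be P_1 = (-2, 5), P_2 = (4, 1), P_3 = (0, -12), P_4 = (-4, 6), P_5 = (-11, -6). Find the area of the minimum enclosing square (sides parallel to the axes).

324

The bounding box has width 15 and height 18.
An axis-aligned square enclosing the set must have side ≥ max(width, height).
So the minimum side is max(15, 18) = 18.
Area = 18² = 324.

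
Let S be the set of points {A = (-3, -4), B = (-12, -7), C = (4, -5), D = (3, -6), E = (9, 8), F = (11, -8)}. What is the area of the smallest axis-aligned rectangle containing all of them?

368

x ranges over [-12, 11], width 23.
y ranges over [-8, 8], height 16.
Area = 23 × 16 = 368.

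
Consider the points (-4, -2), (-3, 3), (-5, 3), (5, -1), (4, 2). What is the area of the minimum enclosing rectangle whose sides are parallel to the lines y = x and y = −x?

In coordinates u = x + y, v = x − y the rectangle is axis-aligned; the map (x,y)→(u,v) scales areas by 2.
u-values: -6, 0, -2, 4, 6; range = 6 − (-6) = 12.
v-values: -2, -6, -8, 6, 2; range = 6 − (-8) = 14.
Area = (12 × 14) / 2 = 84.

84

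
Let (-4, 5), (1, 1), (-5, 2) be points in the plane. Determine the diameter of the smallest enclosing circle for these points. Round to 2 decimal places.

6.48

Call the three points A, B, C in the order given.
Side lengths²: AB² = 41, AC² = 10, BC² = 37.
Since AB² = 41 < 37 + 10 = 47, the triangle is acute, so the smallest enclosing circle is the circumcircle.
Circumcentre = (-69/38, 99/38), r² = 7585/722.
Diameter = 2r = 2√(7585/722) ≈ 6.48.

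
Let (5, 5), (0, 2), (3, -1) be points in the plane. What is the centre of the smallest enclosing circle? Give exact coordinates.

(3.25, 2.25)

Call the three points A, B, C in the order given.
Side lengths²: AB² = 34, AC² = 40, BC² = 18.
Since AC² = 40 < 34 + 18 = 52, the triangle is acute, so the smallest enclosing circle is the circumcircle.
Circumcentre = (3.25, 2.25), r² = 10.625.
Centre = (3.25, 2.25).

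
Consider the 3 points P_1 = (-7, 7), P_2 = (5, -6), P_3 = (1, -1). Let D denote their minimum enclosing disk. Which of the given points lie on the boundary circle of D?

P_1, P_2

Side lengths²: P_1P_2² = 313, P_1P_3² = 128, P_2P_3² = 41.
Since P_1P_2² = 313 ≥ 128 + 41 = 169, the angle opposite P_1P_2 is not acute, so the smallest enclosing circle has P_1P_2 as diameter.
Centre = midpoint of P_1P_2 = (-1, 0.5), r² = 313/4 = 78.25.
The points at distance exactly r from the centre are P_1, P_2 — 2 points.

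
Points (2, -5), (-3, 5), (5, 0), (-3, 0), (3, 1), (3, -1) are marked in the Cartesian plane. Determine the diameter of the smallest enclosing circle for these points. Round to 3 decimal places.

11.180

A smallest enclosing disk is always determined by at most three of the input points on its boundary.
The farthest pair is (2, -5)–(-3, 5) with squared distance 125. The circle on this segment as diameter has centre (-0.5, 0) and r² = 125/4 = 31.25.
Check (5, 0): distance² to centre = 30.25 ≤ 31.25, so it lies inside.
All remaining points lie in this disk, and no smaller disk contains both endpoints, so this is the minimum enclosing circle.
Diameter = 2r = 2√(31.25) ≈ 11.180.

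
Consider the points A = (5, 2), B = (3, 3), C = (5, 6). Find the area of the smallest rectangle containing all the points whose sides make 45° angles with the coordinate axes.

10

In coordinates u = x + y, v = x − y the rectangle is axis-aligned; the map (x,y)→(u,v) scales areas by 2.
u-values: 7, 6, 11; range = 11 − 6 = 5.
v-values: 3, 0, -1; range = 3 − (-1) = 4.
Area = (5 × 4) / 2 = 10.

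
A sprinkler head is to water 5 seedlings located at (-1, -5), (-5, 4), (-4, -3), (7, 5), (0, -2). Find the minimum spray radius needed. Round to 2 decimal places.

The minimum enclosing circle of a finite set is fixed by two of the points (as a diameter) or three (as a circumcircle).
The minimum enclosing circle is determined by three boundary points: (-5, 4), (-4, -3), (7, 5).
Their circumcentre is (43/34, 45/34) with r² = 26825/578.
The farthest remaining point (-1, -5) is at distance² 26077/578 ≤ 26825/578.
r = √(26825/578) ≈ 6.81.

6.81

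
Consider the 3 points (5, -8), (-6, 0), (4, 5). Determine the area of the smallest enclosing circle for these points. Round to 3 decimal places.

169.415

Call the three points A, B, C in the order given.
Side lengths²: AB² = 185, AC² = 170, BC² = 125.
Since AB² = 185 < 170 + 125 = 295, the triangle is acute, so the smallest enclosing circle is the circumcircle.
Circumcentre = (61/54, -95/54), r² = 78625/1458.
Area = π·r² = π·78625/1458 ≈ 169.415.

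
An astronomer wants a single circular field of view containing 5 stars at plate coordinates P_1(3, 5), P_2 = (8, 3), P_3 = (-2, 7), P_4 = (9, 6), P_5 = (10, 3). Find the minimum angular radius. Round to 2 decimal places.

6.32

By Welzl's lemma the MEC is supported by two points (diametrically opposite) or three points (on a circumcircle).
The farthest pair is P_3–P_5 with squared distance 160. The circle on this segment as diameter has centre (4, 5) and r² = 160/4 = 40.
Check P_1: distance² to centre = 1 ≤ 40, so it lies inside.
All remaining points lie in this disk, and no smaller disk contains both endpoints, so this is the minimum enclosing circle.
r = √40 ≈ 6.32.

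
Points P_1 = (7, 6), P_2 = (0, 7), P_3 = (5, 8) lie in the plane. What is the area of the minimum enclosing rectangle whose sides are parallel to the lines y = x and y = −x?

24

In coordinates u = x + y, v = x − y the rectangle is axis-aligned; the map (x,y)→(u,v) scales areas by 2.
u-values: 13, 7, 13; range = 13 − 7 = 6.
v-values: 1, -7, -3; range = 1 − (-7) = 8.
Area = (6 × 8) / 2 = 24.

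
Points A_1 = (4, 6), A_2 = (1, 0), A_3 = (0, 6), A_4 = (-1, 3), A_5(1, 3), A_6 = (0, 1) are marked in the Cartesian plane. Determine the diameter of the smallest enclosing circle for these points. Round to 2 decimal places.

The minimum enclosing circle is determined by three boundary points: A_1, A_2, A_3.
Their circumcentre is (2, 3.25) with r² = 11.5625.
The farthest remaining point A_4 is at distance² 9.0625 ≤ 11.5625.
Diameter = 2r = 2√(11.5625) ≈ 6.80.

6.80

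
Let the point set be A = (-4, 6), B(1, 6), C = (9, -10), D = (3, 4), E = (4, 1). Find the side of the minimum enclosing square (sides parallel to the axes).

16

The bounding box has width 13 and height 16.
An axis-aligned square enclosing the set must have side ≥ max(width, height).
So the minimum side is max(13, 16) = 16.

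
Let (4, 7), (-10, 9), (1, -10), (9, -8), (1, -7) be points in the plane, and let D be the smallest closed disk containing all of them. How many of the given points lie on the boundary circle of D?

2

A smallest enclosing disk is always determined by at most three of the input points on its boundary.
The farthest pair is (-10, 9)–(9, -8) with squared distance 650. The circle on this segment as diameter has centre (-0.5, 0.5) and r² = 650/4 = 162.5.
Check (4, 7): distance² to centre = 62.5 ≤ 162.5, so it lies inside.
All remaining points lie in this disk, and no smaller disk contains both endpoints, so this is the minimum enclosing circle.
The points at distance exactly r from the centre are (-10, 9), (9, -8) — 2 points.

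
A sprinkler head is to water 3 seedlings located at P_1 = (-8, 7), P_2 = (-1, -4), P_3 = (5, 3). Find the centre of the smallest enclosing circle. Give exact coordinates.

Side lengths²: P_1P_2² = 170, P_1P_3² = 185, P_2P_3² = 85.
Since P_1P_3² = 185 < 170 + 85 = 255, the triangle is acute, so the smallest enclosing circle is the circumcircle.
Circumcentre = (-97/46, 139/46), r² = 53465/1058.
Centre = (-97/46, 139/46).

(-97/46, 139/46)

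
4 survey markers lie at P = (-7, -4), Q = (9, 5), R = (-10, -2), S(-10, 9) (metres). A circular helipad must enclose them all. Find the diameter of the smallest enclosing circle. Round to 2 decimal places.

20.69

By Welzl's lemma the MEC is supported by two points (diametrically opposite) or three points (on a circumcircle).
The minimum enclosing circle is determined by three boundary points: Q, R, S.
Their circumcentre is (-47/38, 3.5) with r² = 77285/722.
The farthest remaining point P is at distance² 64593/722 ≤ 77285/722.
Diameter = 2r = 2√(77285/722) ≈ 20.69.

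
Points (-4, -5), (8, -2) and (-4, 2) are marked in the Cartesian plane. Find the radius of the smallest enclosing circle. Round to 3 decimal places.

6.519

Call the three points A, B, C in the order given.
Side lengths²: AB² = 153, AC² = 49, BC² = 160.
Since BC² = 160 < 153 + 49 = 202, the triangle is acute, so the smallest enclosing circle is the circumcircle.
Circumcentre = (1.5, -1.5), r² = 42.5.
r = √(42.5) ≈ 6.519.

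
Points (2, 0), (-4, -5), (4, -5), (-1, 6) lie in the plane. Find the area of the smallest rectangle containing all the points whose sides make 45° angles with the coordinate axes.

In coordinates u = x + y, v = x − y the rectangle is axis-aligned; the map (x,y)→(u,v) scales areas by 2.
u-values: 2, -9, -1, 5; range = 5 − (-9) = 14.
v-values: 2, 1, 9, -7; range = 9 − (-7) = 16.
Area = (14 × 16) / 2 = 112.

112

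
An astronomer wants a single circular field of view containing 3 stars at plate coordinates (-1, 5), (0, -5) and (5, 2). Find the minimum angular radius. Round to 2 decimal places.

5.09

Call the three points A, B, C in the order given.
Side lengths²: AB² = 101, AC² = 45, BC² = 74.
Since AB² = 101 < 74 + 45 = 119, the triangle is acute, so the smallest enclosing circle is the circumcircle.
Circumcentre = (11/38, 3/38), r² = 18685/722.
r = √(18685/722) ≈ 5.09.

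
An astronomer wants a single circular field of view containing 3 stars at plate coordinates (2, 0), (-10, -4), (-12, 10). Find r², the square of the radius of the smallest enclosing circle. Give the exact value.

9250/121

Call the three points A, B, C in the order given.
Side lengths²: AB² = 160, AC² = 296, BC² = 200.
Since AC² = 296 < 200 + 160 = 360, the triangle is acute, so the smallest enclosing circle is the circumcircle.
Circumcentre = (-65/11, 41/11), r² = 9250/121.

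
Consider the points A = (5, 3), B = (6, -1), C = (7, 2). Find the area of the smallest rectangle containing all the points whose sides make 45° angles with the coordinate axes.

In coordinates u = x + y, v = x − y the rectangle is axis-aligned; the map (x,y)→(u,v) scales areas by 2.
u-values: 8, 5, 9; range = 9 − 5 = 4.
v-values: 2, 7, 5; range = 7 − 2 = 5.
Area = (4 × 5) / 2 = 10.

10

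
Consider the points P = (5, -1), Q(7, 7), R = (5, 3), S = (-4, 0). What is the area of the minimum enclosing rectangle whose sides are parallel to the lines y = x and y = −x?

90

In coordinates u = x + y, v = x − y the rectangle is axis-aligned; the map (x,y)→(u,v) scales areas by 2.
u-values: 4, 14, 8, -4; range = 14 − (-4) = 18.
v-values: 6, 0, 2, -4; range = 6 − (-4) = 10.
Area = (18 × 10) / 2 = 90.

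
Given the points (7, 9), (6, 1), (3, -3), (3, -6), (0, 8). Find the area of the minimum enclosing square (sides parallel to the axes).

The bounding box has width 7 and height 15.
An axis-aligned square enclosing the set must have side ≥ max(width, height).
So the minimum side is max(7, 15) = 15.
Area = 15² = 225.

225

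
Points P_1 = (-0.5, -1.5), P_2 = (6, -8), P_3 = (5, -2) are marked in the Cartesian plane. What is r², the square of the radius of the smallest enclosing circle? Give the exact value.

Side lengths²: P_1P_2² = 84.5, P_1P_3² = 30.5, P_2P_3² = 37.
Since P_1P_2² = 84.5 ≥ 37 + 30.5 = 67.5, the angle opposite P_1P_2 is not acute, so the smallest enclosing circle has P_1P_2 as diameter.
Centre = midpoint of P_1P_2 = (2.75, -4.75), r² = 84.5/4 = 21.125.

21.125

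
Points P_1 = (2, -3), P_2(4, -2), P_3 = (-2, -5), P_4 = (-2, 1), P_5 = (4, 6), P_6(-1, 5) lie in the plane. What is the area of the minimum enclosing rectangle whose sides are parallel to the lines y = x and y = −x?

102

In coordinates u = x + y, v = x − y the rectangle is axis-aligned; the map (x,y)→(u,v) scales areas by 2.
u-values: -1, 2, -7, -1, 10, 4; range = 10 − (-7) = 17.
v-values: 5, 6, 3, -3, -2, -6; range = 6 − (-6) = 12.
Area = (17 × 12) / 2 = 102.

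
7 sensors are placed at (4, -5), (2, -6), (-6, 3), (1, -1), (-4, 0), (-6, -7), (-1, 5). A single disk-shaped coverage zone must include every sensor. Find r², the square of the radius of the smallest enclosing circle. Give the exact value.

10985/242

By Welzl's lemma the MEC is supported by two points (diametrically opposite) or three points (on a circumcircle).
The minimum enclosing circle is determined by three boundary points: (4, -5), (-6, -7), (-1, 5).
Their circumcentre is (-41/22, -37/22) with r² = 10985/242.
The farthest remaining point (-6, 3) is at distance² 9445/242 ≤ 10985/242.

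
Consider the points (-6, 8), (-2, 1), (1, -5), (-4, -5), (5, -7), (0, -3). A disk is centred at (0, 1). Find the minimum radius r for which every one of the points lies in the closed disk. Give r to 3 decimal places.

The required radius is the distance from (0, 1) to the farthest point.
Squared distances: 85, 4, 37, 52, 89, 16.
Maximum is 89, attained at (5, -7).
r = √89 ≈ 9.434.

9.434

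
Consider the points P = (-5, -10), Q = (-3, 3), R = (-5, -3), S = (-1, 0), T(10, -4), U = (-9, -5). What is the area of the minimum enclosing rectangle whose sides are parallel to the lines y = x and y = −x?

In coordinates u = x + y, v = x − y the rectangle is axis-aligned; the map (x,y)→(u,v) scales areas by 2.
u-values: -15, 0, -8, -1, 6, -14; range = 6 − (-15) = 21.
v-values: 5, -6, -2, -1, 14, -4; range = 14 − (-6) = 20.
Area = (21 × 20) / 2 = 210.

210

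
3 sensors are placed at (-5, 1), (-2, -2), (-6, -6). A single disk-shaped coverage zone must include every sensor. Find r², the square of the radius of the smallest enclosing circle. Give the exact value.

Call the three points A, B, C in the order given.
Side lengths²: AB² = 18, AC² = 50, BC² = 32.
Since AC² = 50 ≥ 32 + 18 = 50, the angle opposite AC is not acute, so the smallest enclosing circle has AC as diameter.
Centre = midpoint of AC = (-5.5, -2.5), r² = 50/4 = 12.5.

12.5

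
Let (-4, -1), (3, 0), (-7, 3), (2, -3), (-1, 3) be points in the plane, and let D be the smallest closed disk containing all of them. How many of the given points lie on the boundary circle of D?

3

The minimum enclosing circle of a finite set is fixed by two of the points (as a diameter) or three (as a circumcircle).
The minimum enclosing circle is determined by three boundary points: (3, 0), (-7, 3), (2, -3).
Their circumcentre is (-53/22, 3/22) with r² = 7085/242.
The farthest remaining point (-1, 3) is at distance² 2465/242 ≤ 7085/242.
The points at distance exactly r from the centre are (3, 0), (-7, 3), (2, -3) — 3 points.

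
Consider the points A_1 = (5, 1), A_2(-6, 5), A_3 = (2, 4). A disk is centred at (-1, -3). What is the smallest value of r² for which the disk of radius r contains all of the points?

The required radius is the distance from (-1, -3) to the farthest point.
Squared distances: 52, 89, 58.
Maximum is 89, attained at A_2.

89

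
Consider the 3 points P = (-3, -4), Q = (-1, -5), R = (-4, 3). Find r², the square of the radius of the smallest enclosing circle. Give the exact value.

18.25

Side lengths²: PQ² = 5, PR² = 50, QR² = 73.
Since QR² = 73 ≥ 50 + 5 = 55, the angle opposite QR is not acute, so the smallest enclosing circle has QR as diameter.
Centre = midpoint of QR = (-2.5, -1), r² = 73/4 = 18.25.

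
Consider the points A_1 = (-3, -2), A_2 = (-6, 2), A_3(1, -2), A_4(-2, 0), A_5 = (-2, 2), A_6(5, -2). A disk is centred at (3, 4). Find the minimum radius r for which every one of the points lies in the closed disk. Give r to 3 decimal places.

9.220

The required radius is the distance from (3, 4) to the farthest point.
Squared distances: 72, 85, 40, 41, 29, 40.
Maximum is 85, attained at A_2.
r = √85 ≈ 9.220.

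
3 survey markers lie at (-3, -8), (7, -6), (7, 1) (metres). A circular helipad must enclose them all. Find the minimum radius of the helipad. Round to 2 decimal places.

6.73

Call the three points A, B, C in the order given.
Side lengths²: AB² = 104, AC² = 181, BC² = 49.
Since AC² = 181 ≥ 104 + 49 = 153, the angle opposite AC is not acute, so the smallest enclosing circle has AC as diameter.
Centre = midpoint of AC = (2, -3.5), r² = 181/4 = 45.25.
r = √(45.25) ≈ 6.73.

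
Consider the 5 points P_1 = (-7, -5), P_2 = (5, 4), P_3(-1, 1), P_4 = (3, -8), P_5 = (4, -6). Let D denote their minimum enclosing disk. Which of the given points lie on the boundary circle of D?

P_1, P_2, P_4

By Welzl's lemma the MEC is supported by two points (diametrically opposite) or three points (on a circumcircle).
The minimum enclosing circle is determined by three boundary points: P_1, P_2, P_4.
Their circumcentre is (-3/7, -53/42) with r² = 100825/1764.
The farthest remaining point P_5 is at distance² 74197/1764 ≤ 100825/1764.
The points at distance exactly r from the centre are P_1, P_2, P_4 — 3 points.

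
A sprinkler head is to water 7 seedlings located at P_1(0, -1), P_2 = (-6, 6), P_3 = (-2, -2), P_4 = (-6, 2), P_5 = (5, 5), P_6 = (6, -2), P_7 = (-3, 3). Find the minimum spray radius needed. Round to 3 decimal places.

A smallest enclosing disk is always determined by at most three of the input points on its boundary.
The farthest pair is P_2–P_6 with squared distance 208. The circle on this segment as diameter has centre (0, 2) and r² = 208/4 = 52.
Check P_1: distance² to centre = 9 ≤ 52, so it lies inside.
All remaining points lie in this disk, and no smaller disk contains both endpoints, so this is the minimum enclosing circle.
r = √52 ≈ 7.211.

7.211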